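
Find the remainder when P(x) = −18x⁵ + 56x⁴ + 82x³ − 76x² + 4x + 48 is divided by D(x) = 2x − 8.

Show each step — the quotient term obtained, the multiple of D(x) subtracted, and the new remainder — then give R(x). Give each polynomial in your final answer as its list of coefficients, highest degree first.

R = [0]

Step 1: lead(−18x⁵ + 56x⁴ + 82x³ − 76x² + 4x + 48) ÷ lead(D) = −18x⁵ ÷ 2x = −9x⁴. Subtract (−9x⁴)·D = −18x⁵ + 72x⁴. Remainder: −16x⁴ + 82x³ − 76x² + 4x + 48.
Step 2: lead(−16x⁴ + 82x³ − 76x² + 4x + 48) ÷ lead(D) = −16x⁴ ÷ 2x = −8x³. Subtract (−8x³)·D = −16x⁴ + 64x³. Remainder: 18x³ − 76x² + 4x + 48.
Step 3: lead(18x³ − 76x² + 4x + 48) ÷ lead(D) = 18x³ ÷ 2x = 9x². Subtract (9x²)·D = 18x³ − 72x². Remainder: −4x² + 4x + 48.
Step 4: lead(−4x² + 4x + 48) ÷ lead(D) = −4x² ÷ 2x = −2x. Subtract (−2x)·D = −4x² + 16x. Remainder: −12x + 48.
Step 5: lead(−12x + 48) ÷ lead(D) = −12x ÷ 2x = −6. Subtract (−6)·D = −12x + 48. Remainder: 0.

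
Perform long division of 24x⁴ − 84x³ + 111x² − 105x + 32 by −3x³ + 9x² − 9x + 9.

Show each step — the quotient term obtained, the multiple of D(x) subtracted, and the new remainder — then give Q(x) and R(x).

Step 1: lead(24x⁴ − 84x³ + 111x² − 105x + 32) ÷ lead(D) = 24x⁴ ÷ −3x³ = −8x. Subtract (−8x)·D = 24x⁴ − 72x³ + 72x² − 72x. Remainder: −12x³ + 39x² − 33x + 32.
Step 2: lead(−12x³ + 39x² − 33x + 32) ÷ lead(D) = −12x³ ÷ −3x³ = 4. Subtract (4)·D = −12x³ + 36x² − 36x + 36. Remainder: 3x² + 3x − 4.

Q(x) = −8x + 4; R(x) = 3x² + 3x − 4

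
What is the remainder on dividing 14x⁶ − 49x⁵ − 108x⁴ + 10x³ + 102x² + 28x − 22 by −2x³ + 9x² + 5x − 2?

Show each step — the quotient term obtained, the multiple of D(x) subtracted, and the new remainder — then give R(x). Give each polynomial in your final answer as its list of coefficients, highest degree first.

R = [3, -8]

Step 1: lead(14x⁶ − 49x⁵ − 108x⁴ + 10x³ + 102x² + 28x − 22) ÷ lead(D) = 14x⁶ ÷ −2x³ = −7x³. Subtract (−7x³)·D = 14x⁶ − 63x⁵ − 35x⁴ + 14x³. Remainder: 14x⁵ − 73x⁴ − 4x³ + 102x² + 28x − 22.
Step 2: lead(14x⁵ − 73x⁴ − 4x³ + 102x² + 28x − 22) ÷ lead(D) = 14x⁵ ÷ −2x³ = −7x². Subtract (−7x²)·D = 14x⁵ − 63x⁴ − 35x³ + 14x². Remainder: −10x⁴ + 31x³ + 88x² + 28x − 22.
Step 3: lead(−10x⁴ + 31x³ + 88x² + 28x − 22) ÷ lead(D) = −10x⁴ ÷ −2x³ = 5x. Subtract (5x)·D = −10x⁴ + 45x³ + 25x² − 10x. Remainder: −14x³ + 63x² + 38x − 22.
Step 4: lead(−14x³ + 63x² + 38x − 22) ÷ lead(D) = −14x³ ÷ −2x³ = 7. Subtract (7)·D = −14x³ + 63x² + 35x − 14. Remainder: 3x − 8.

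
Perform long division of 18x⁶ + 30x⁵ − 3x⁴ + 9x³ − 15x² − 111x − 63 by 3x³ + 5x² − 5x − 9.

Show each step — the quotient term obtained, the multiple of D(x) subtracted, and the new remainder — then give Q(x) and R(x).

Step 1: lead(18x⁶ + 30x⁵ − 3x⁴ + 9x³ − 15x² − 111x − 63) ÷ lead(D) = 18x⁶ ÷ 3x³ = 6x³. Subtract (6x³)·D = 18x⁶ + 30x⁵ − 30x⁴ − 54x³. Remainder: 27x⁴ + 63x³ − 15x² − 111x − 63.
Step 2: lead(27x⁴ + 63x³ − 15x² − 111x − 63) ÷ lead(D) = 27x⁴ ÷ 3x³ = 9x. Subtract (9x)·D = 27x⁴ + 45x³ − 45x² − 81x. Remainder: 18x³ + 30x² − 30x − 63.
Step 3: lead(18x³ + 30x² − 30x − 63) ÷ lead(D) = 18x³ ÷ 3x³ = 6. Subtract (6)·D = 18x³ + 30x² − 30x − 54. Remainder: −9.

Q(x) = 6x³ + 9x + 6; R(x) = −9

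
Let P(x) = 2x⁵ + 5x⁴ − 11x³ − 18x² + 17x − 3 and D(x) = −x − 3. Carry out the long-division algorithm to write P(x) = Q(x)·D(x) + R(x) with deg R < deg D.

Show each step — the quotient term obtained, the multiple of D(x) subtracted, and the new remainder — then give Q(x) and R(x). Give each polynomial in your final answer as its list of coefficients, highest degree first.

Q = [-2, 1, 8, -6, 1]; R = [0]

Step 1: lead(2x⁵ + 5x⁴ − 11x³ − 18x² + 17x − 3) ÷ lead(D) = 2x⁵ ÷ −x = −2x⁴. Subtract (−2x⁴)·D = 2x⁵ + 6x⁴. Remainder: −x⁴ − 11x³ − 18x² + 17x − 3.
Step 2: lead(−x⁴ − 11x³ − 18x² + 17x − 3) ÷ lead(D) = −x⁴ ÷ −x = x³. Subtract (x³)·D = −x⁴ − 3x³. Remainder: −8x³ − 18x² + 17x − 3.
Step 3: lead(−8x³ − 18x² + 17x − 3) ÷ lead(D) = −8x³ ÷ −x = 8x². Subtract (8x²)·D = −8x³ − 24x². Remainder: 6x² + 17x − 3.
Step 4: lead(6x² + 17x − 3) ÷ lead(D) = 6x² ÷ −x = −6x. Subtract (−6x)·D = 6x² + 18x. Remainder: −x − 3.
Step 5: lead(−x − 3) ÷ lead(D) = −x ÷ −x = 1. Subtract (1)·D = −x − 3. Remainder: 0.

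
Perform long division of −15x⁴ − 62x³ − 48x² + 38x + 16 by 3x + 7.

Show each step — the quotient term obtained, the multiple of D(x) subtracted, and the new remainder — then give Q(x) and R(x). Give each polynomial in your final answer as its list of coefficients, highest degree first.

Step 1: lead(−15x⁴ − 62x³ − 48x² + 38x + 16) ÷ lead(D) = −15x⁴ ÷ 3x = −5x³. Subtract (−5x³)·D = −15x⁴ − 35x³. Remainder: −27x³ − 48x² + 38x + 16.
Step 2: lead(−27x³ − 48x² + 38x + 16) ÷ lead(D) = −27x³ ÷ 3x = −9x². Subtract (−9x²)·D = −27x³ − 63x². Remainder: 15x² + 38x + 16.
Step 3: lead(15x² + 38x + 16) ÷ lead(D) = 15x² ÷ 3x = 5x. Subtract (5x)·D = 15x² + 35x. Remainder: 3x + 16.
Step 4: lead(3x + 16) ÷ lead(D) = 3x ÷ 3x = 1. Subtract (1)·D = 3x + 7. Remainder: 9.

Q = [-5, -9, 5, 1]; R = [9]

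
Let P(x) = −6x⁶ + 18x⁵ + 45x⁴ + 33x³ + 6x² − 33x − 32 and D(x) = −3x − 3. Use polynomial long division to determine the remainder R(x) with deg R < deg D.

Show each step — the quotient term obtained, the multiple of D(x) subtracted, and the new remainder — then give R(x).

Step 1: lead(−6x⁶ + 18x⁵ + 45x⁴ + 33x³ + 6x² − 33x − 32) ÷ lead(D) = −6x⁶ ÷ −3x = 2x⁵. Subtract (2x⁵)·D = −6x⁶ − 6x⁵. Remainder: 24x⁵ + 45x⁴ + 33x³ + 6x² − 33x − 32.
Step 2: lead(24x⁵ + 45x⁴ + 33x³ + 6x² − 33x − 32) ÷ lead(D) = 24x⁵ ÷ −3x = −8x⁴. Subtract (−8x⁴)·D = 24x⁵ + 24x⁴. Remainder: 21x⁴ + 33x³ + 6x² − 33x − 32.
Step 3: lead(21x⁴ + 33x³ + 6x² − 33x − 32) ÷ lead(D) = 21x⁴ ÷ −3x = −7x³. Subtract (−7x³)·D = 21x⁴ + 21x³. Remainder: 12x³ + 6x² − 33x − 32.
Step 4: lead(12x³ + 6x² − 33x − 32) ÷ lead(D) = 12x³ ÷ −3x = −4x². Subtract (−4x²)·D = 12x³ + 12x². Remainder: −6x² − 33x − 32.
Step 5: lead(−6x² − 33x − 32) ÷ lead(D) = −6x² ÷ −3x = 2x. Subtract (2x)·D = −6x² − 6x. Remainder: −27x − 32.
Step 6: lead(−27x − 32) ÷ lead(D) = −27x ÷ −3x = 9. Subtract (9)·D = −27x − 27. Remainder: −5.

R(x) = −5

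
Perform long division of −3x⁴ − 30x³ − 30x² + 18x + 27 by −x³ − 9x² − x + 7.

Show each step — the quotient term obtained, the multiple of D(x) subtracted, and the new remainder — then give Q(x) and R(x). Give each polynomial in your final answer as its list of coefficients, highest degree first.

Q = [3, 3]; R = [6]

Step 1: lead(−3x⁴ − 30x³ − 30x² + 18x + 27) ÷ lead(D) = −3x⁴ ÷ −x³ = 3x. Subtract (3x)·D = −3x⁴ − 27x³ − 3x² + 21x. Remainder: −3x³ − 27x² − 3x + 27.
Step 2: lead(−3x³ − 27x² − 3x + 27) ÷ lead(D) = −3x³ ÷ −x³ = 3. Subtract (3)·D = −3x³ − 27x² − 3x + 21. Remainder: 6.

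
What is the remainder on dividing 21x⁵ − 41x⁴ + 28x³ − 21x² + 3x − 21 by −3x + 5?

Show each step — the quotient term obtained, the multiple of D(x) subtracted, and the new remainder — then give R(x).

R(x) = 9

Step 1: lead(21x⁵ − 41x⁴ + 28x³ − 21x² + 3x − 21) ÷ lead(D) = 21x⁵ ÷ −3x = −7x⁴. Subtract (−7x⁴)·D = 21x⁵ − 35x⁴. Remainder: −6x⁴ + 28x³ − 21x² + 3x − 21.
Step 2: lead(−6x⁴ + 28x³ − 21x² + 3x − 21) ÷ lead(D) = −6x⁴ ÷ −3x = 2x³. Subtract (2x³)·D = −6x⁴ + 10x³. Remainder: 18x³ − 21x² + 3x − 21.
Step 3: lead(18x³ − 21x² + 3x − 21) ÷ lead(D) = 18x³ ÷ −3x = −6x². Subtract (−6x²)·D = 18x³ − 30x². Remainder: 9x² + 3x − 21.
Step 4: lead(9x² + 3x − 21) ÷ lead(D) = 9x² ÷ −3x = −3x. Subtract (−3x)·D = 9x² − 15x. Remainder: 18x − 21.
Step 5: lead(18x − 21) ÷ lead(D) = 18x ÷ −3x = −6. Subtract (−6)·D = 18x − 30. Remainder: 9.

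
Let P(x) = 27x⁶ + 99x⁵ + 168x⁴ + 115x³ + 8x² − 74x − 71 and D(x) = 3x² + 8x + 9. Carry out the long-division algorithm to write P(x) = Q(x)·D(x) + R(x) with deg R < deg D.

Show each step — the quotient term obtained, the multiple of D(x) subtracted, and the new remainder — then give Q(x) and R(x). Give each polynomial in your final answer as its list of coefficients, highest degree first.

Q = [9, 9, 5, -2, -7]; R = [-8]

Step 1: lead(27x⁶ + 99x⁵ + 168x⁴ + 115x³ + 8x² − 74x − 71) ÷ lead(D) = 27x⁶ ÷ 3x² = 9x⁴. Subtract (9x⁴)·D = 27x⁶ + 72x⁵ + 81x⁴. Remainder: 27x⁵ + 87x⁴ + 115x³ + 8x² − 74x − 71.
Step 2: lead(27x⁵ + 87x⁴ + 115x³ + 8x² − 74x − 71) ÷ lead(D) = 27x⁵ ÷ 3x² = 9x³. Subtract (9x³)·D = 27x⁵ + 72x⁴ + 81x³. Remainder: 15x⁴ + 34x³ + 8x² − 74x − 71.
Step 3: lead(15x⁴ + 34x³ + 8x² − 74x − 71) ÷ lead(D) = 15x⁴ ÷ 3x² = 5x². Subtract (5x²)·D = 15x⁴ + 40x³ + 45x². Remainder: −6x³ − 37x² − 74x − 71.
Step 4: lead(−6x³ − 37x² − 74x − 71) ÷ lead(D) = −6x³ ÷ 3x² = −2x. Subtract (−2x)·D = −6x³ − 16x² − 18x. Remainder: −21x² − 56x − 71.
Step 5: lead(−21x² − 56x − 71) ÷ lead(D) = −21x² ÷ 3x² = −7. Subtract (−7)·D = −21x² − 56x − 63. Remainder: −8.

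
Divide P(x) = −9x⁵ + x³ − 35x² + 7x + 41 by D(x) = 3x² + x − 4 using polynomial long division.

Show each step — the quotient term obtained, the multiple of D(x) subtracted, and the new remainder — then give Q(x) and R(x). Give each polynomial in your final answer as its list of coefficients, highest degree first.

Step 1: lead(−9x⁵ + x³ − 35x² + 7x + 41) ÷ lead(D) = −9x⁵ ÷ 3x² = −3x³. Subtract (−3x³)·D = −9x⁵ − 3x⁴ + 12x³. Remainder: 3x⁴ − 11x³ − 35x² + 7x + 41.
Step 2: lead(3x⁴ − 11x³ − 35x² + 7x + 41) ÷ lead(D) = 3x⁴ ÷ 3x² = x². Subtract (x²)·D = 3x⁴ + x³ − 4x². Remainder: −12x³ − 31x² + 7x + 41.
Step 3: lead(−12x³ − 31x² + 7x + 41) ÷ lead(D) = −12x³ ÷ 3x² = −4x. Subtract (−4x)·D = −12x³ − 4x² + 16x. Remainder: −27x² − 9x + 41.
Step 4: lead(−27x² − 9x + 41) ÷ lead(D) = −27x² ÷ 3x² = −9. Subtract (−9)·D = −27x² − 9x + 36. Remainder: 5.

Q = [-3, 1, -4, -9]; R = [5]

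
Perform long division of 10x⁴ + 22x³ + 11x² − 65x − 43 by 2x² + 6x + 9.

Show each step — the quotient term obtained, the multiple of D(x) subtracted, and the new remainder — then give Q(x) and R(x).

Step 1: lead(10x⁴ + 22x³ + 11x² − 65x − 43) ÷ lead(D) = 10x⁴ ÷ 2x² = 5x². Subtract (5x²)·D = 10x⁴ + 30x³ + 45x². Remainder: −8x³ − 34x² − 65x − 43.
Step 2: lead(−8x³ − 34x² − 65x − 43) ÷ lead(D) = −8x³ ÷ 2x² = −4x. Subtract (−4x)·D = −8x³ − 24x² − 36x. Remainder: −10x² − 29x − 43.
Step 3: lead(−10x² − 29x − 43) ÷ lead(D) = −10x² ÷ 2x² = −5. Subtract (−5)·D = −10x² − 30x − 45. Remainder: x + 2.

Q(x) = 5x² − 4x − 5; R(x) = x + 2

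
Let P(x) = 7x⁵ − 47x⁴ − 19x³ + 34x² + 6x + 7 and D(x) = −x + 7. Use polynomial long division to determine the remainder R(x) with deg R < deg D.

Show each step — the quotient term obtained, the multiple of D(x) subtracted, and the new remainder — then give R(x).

Step 1: lead(7x⁵ − 47x⁴ − 19x³ + 34x² + 6x + 7) ÷ lead(D) = 7x⁵ ÷ −x = −7x⁴. Subtract (−7x⁴)·D = 7x⁵ − 49x⁴. Remainder: 2x⁴ − 19x³ + 34x² + 6x + 7.
Step 2: lead(2x⁴ − 19x³ + 34x² + 6x + 7) ÷ lead(D) = 2x⁴ ÷ −x = −2x³. Subtract (−2x³)·D = 2x⁴ − 14x³. Remainder: −5x³ + 34x² + 6x + 7.
Step 3: lead(−5x³ + 34x² + 6x + 7) ÷ lead(D) = −5x³ ÷ −x = 5x². Subtract (5x²)·D = −5x³ + 35x². Remainder: −x² + 6x + 7.
Step 4: lead(−x² + 6x + 7) ÷ lead(D) = −x² ÷ −x = x. Subtract (x)·D = −x² + 7x. Remainder: −x + 7.
Step 5: lead(−x + 7) ÷ lead(D) = −x ÷ −x = 1. Subtract (1)·D = −x + 7. Remainder: 0.

R(x) = 0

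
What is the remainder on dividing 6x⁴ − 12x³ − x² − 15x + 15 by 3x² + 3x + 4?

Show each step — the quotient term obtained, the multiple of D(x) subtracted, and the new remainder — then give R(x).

Step 1: lead(6x⁴ − 12x³ − x² − 15x + 15) ÷ lead(D) = 6x⁴ ÷ 3x² = 2x². Subtract (2x²)·D = 6x⁴ + 6x³ + 8x². Remainder: −18x³ − 9x² − 15x + 15.
Step 2: lead(−18x³ − 9x² − 15x + 15) ÷ lead(D) = −18x³ ÷ 3x² = −6x. Subtract (−6x)·D = −18x³ − 18x² − 24x. Remainder: 9x² + 9x + 15.
Step 3: lead(9x² + 9x + 15) ÷ lead(D) = 9x² ÷ 3x² = 3. Subtract (3)·D = 9x² + 9x + 12. Remainder: 3.

R(x) = 3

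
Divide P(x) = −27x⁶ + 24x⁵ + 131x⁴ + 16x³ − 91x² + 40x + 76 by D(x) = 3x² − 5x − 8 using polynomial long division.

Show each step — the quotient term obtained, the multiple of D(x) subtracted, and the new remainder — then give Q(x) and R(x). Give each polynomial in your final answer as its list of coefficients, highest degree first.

Q = [-9, -7, 8, 0, -9]; R = [-5, 4]

Step 1: lead(−27x⁶ + 24x⁵ + 131x⁴ + 16x³ − 91x² + 40x + 76) ÷ lead(D) = −27x⁶ ÷ 3x² = −9x⁴. Subtract (−9x⁴)·D = −27x⁶ + 45x⁵ + 72x⁴. Remainder: −21x⁵ + 59x⁴ + 16x³ − 91x² + 40x + 76.
Step 2: lead(−21x⁵ + 59x⁴ + 16x³ − 91x² + 40x + 76) ÷ lead(D) = −21x⁵ ÷ 3x² = −7x³. Subtract (−7x³)·D = −21x⁵ + 35x⁴ + 56x³. Remainder: 24x⁴ − 40x³ − 91x² + 40x + 76.
Step 3: lead(24x⁴ − 40x³ − 91x² + 40x + 76) ÷ lead(D) = 24x⁴ ÷ 3x² = 8x². Subtract (8x²)·D = 24x⁴ − 40x³ − 64x². Remainder: −27x² + 40x + 76.
Step 4: lead(−27x² + 40x + 76) ÷ lead(D) = −27x² ÷ 3x² = −9. Subtract (−9)·D = −27x² + 45x + 72. Remainder: −5x + 4.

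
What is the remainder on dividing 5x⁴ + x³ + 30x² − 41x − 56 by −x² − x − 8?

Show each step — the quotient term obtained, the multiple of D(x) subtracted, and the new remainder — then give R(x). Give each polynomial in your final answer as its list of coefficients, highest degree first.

Step 1: lead(5x⁴ + x³ + 30x² − 41x − 56) ÷ lead(D) = 5x⁴ ÷ −x² = −5x². Subtract (−5x²)·D = 5x⁴ + 5x³ + 40x². Remainder: −4x³ − 10x² − 41x − 56.
Step 2: lead(−4x³ − 10x² − 41x − 56) ÷ lead(D) = −4x³ ÷ −x² = 4x. Subtract (4x)·D = −4x³ − 4x² − 32x. Remainder: −6x² − 9x − 56.
Step 3: lead(−6x² − 9x − 56) ÷ lead(D) = −6x² ÷ −x² = 6. Subtract (6)·D = −6x² − 6x − 48. Remainder: −3x − 8.

R = [-3, -8]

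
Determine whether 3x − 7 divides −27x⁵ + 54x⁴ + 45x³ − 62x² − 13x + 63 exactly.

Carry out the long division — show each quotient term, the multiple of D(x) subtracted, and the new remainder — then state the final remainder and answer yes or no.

R(x) = 0, so D(x) is a factor of P(x). yes

Step 1: lead(−27x⁵ + 54x⁴ + 45x³ − 62x² − 13x + 63) ÷ lead(D) = −27x⁵ ÷ 3x = −9x⁴. Subtract (−9x⁴)·D = −27x⁵ + 63x⁴. Remainder: −9x⁴ + 45x³ − 62x² − 13x + 63.
Step 2: lead(−9x⁴ + 45x³ − 62x² − 13x + 63) ÷ lead(D) = −9x⁴ ÷ 3x = −3x³. Subtract (−3x³)·D = −9x⁴ + 21x³. Remainder: 24x³ − 62x² − 13x + 63.
Step 3: lead(24x³ − 62x² − 13x + 63) ÷ lead(D) = 24x³ ÷ 3x = 8x². Subtract (8x²)·D = 24x³ − 56x². Remainder: −6x² − 13x + 63.
Step 4: lead(−6x² − 13x + 63) ÷ lead(D) = −6x² ÷ 3x = −2x. Subtract (−2x)·D = −6x² + 14x. Remainder: −27x + 63.
Step 5: lead(−27x + 63) ÷ lead(D) = −27x ÷ 3x = −9. Subtract (−9)·D = −27x + 63. Remainder: 0.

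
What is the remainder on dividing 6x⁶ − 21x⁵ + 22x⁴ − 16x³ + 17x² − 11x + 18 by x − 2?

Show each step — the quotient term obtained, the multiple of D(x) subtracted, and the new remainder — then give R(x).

R(x) = 0

Step 1: lead(6x⁶ − 21x⁵ + 22x⁴ − 16x³ + 17x² − 11x + 18) ÷ lead(D) = 6x⁶ ÷ x = 6x⁵. Subtract (6x⁵)·D = 6x⁶ − 12x⁵. Remainder: −9x⁵ + 22x⁴ − 16x³ + 17x² − 11x + 18.
Step 2: lead(−9x⁵ + 22x⁴ − 16x³ + 17x² − 11x + 18) ÷ lead(D) = −9x⁵ ÷ x = −9x⁴. Subtract (−9x⁴)·D = −9x⁵ + 18x⁴. Remainder: 4x⁴ − 16x³ + 17x² − 11x + 18.
Step 3: lead(4x⁴ − 16x³ + 17x² − 11x + 18) ÷ lead(D) = 4x⁴ ÷ x = 4x³. Subtract (4x³)·D = 4x⁴ − 8x³. Remainder: −8x³ + 17x² − 11x + 18.
Step 4: lead(−8x³ + 17x² − 11x + 18) ÷ lead(D) = −8x³ ÷ x = −8x². Subtract (−8x²)·D = −8x³ + 16x². Remainder: x² − 11x + 18.
Step 5: lead(x² − 11x + 18) ÷ lead(D) = x² ÷ x = x. Subtract (x)·D = x² − 2x. Remainder: −9x + 18.
Step 6: lead(−9x + 18) ÷ lead(D) = −9x ÷ x = −9. Subtract (−9)·D = −9x + 18. Remainder: 0.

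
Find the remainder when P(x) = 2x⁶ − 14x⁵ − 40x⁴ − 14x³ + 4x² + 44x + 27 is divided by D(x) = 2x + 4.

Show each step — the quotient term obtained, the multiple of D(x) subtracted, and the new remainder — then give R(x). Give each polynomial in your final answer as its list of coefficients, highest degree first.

R = [3]

Step 1: lead(2x⁶ − 14x⁵ − 40x⁴ − 14x³ + 4x² + 44x + 27) ÷ lead(D) = 2x⁶ ÷ 2x = x⁵. Subtract (x⁵)·D = 2x⁶ + 4x⁵. Remainder: −18x⁵ − 40x⁴ − 14x³ + 4x² + 44x + 27.
Step 2: lead(−18x⁵ − 40x⁴ − 14x³ + 4x² + 44x + 27) ÷ lead(D) = −18x⁵ ÷ 2x = −9x⁴. Subtract (−9x⁴)·D = −18x⁵ − 36x⁴. Remainder: −4x⁴ − 14x³ + 4x² + 44x + 27.
Step 3: lead(−4x⁴ − 14x³ + 4x² + 44x + 27) ÷ lead(D) = −4x⁴ ÷ 2x = −2x³. Subtract (−2x³)·D = −4x⁴ − 8x³. Remainder: −6x³ + 4x² + 44x + 27.
Step 4: lead(−6x³ + 4x² + 44x + 27) ÷ lead(D) = −6x³ ÷ 2x = −3x². Subtract (−3x²)·D = −6x³ − 12x². Remainder: 16x² + 44x + 27.
Step 5: lead(16x² + 44x + 27) ÷ lead(D) = 16x² ÷ 2x = 8x. Subtract (8x)·D = 16x² + 32x. Remainder: 12x + 27.
Step 6: lead(12x + 27) ÷ lead(D) = 12x ÷ 2x = 6. Subtract (6)·D = 12x + 24. Remainder: 3.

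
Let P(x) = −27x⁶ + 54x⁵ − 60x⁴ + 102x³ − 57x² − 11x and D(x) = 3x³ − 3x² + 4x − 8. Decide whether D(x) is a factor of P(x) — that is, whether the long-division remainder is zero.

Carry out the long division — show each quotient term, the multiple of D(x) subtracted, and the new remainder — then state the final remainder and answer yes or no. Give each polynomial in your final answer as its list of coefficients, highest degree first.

R = [8, 1, -8], so D(x) is not a factor of P(x). no

Step 1: lead(−27x⁶ + 54x⁵ − 60x⁴ + 102x³ − 57x² − 11x) ÷ lead(D) = −27x⁶ ÷ 3x³ = −9x³. Subtract (−9x³)·D = −27x⁶ + 27x⁵ − 36x⁴ + 72x³. Remainder: 27x⁵ − 24x⁴ + 30x³ − 57x² − 11x.
Step 2: lead(27x⁵ − 24x⁴ + 30x³ − 57x² − 11x) ÷ lead(D) = 27x⁵ ÷ 3x³ = 9x². Subtract (9x²)·D = 27x⁵ − 27x⁴ + 36x³ − 72x². Remainder: 3x⁴ − 6x³ + 15x² − 11x.
Step 3: lead(3x⁴ − 6x³ + 15x² − 11x) ÷ lead(D) = 3x⁴ ÷ 3x³ = x. Subtract (x)·D = 3x⁴ − 3x³ + 4x² − 8x. Remainder: −3x³ + 11x² − 3x.
Step 4: lead(−3x³ + 11x² − 3x) ÷ lead(D) = −3x³ ÷ 3x³ = −1. Subtract (−1)·D = −3x³ + 3x² − 4x + 8. Remainder: 8x² + x − 8.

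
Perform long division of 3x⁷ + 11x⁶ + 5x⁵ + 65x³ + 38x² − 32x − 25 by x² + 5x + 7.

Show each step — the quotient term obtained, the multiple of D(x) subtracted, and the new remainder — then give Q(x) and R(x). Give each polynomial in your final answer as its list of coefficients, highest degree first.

Step 1: lead(3x⁷ + 11x⁶ + 5x⁵ + 65x³ + 38x² − 32x − 25) ÷ lead(D) = 3x⁷ ÷ x² = 3x⁵. Subtract (3x⁵)·D = 3x⁷ + 15x⁶ + 21x⁵. Remainder: −4x⁶ − 16x⁵ + 65x³ + 38x² − 32x − 25.
Step 2: lead(−4x⁶ − 16x⁵ + 65x³ + 38x² − 32x − 25) ÷ lead(D) = −4x⁶ ÷ x² = −4x⁴. Subtract (−4x⁴)·D = −4x⁶ − 20x⁵ − 28x⁴. Remainder: 4x⁵ + 28x⁴ + 65x³ + 38x² − 32x − 25.
Step 3: lead(4x⁵ + 28x⁴ + 65x³ + 38x² − 32x − 25) ÷ lead(D) = 4x⁵ ÷ x² = 4x³. Subtract (4x³)·D = 4x⁵ + 20x⁴ + 28x³. Remainder: 8x⁴ + 37x³ + 38x² − 32x − 25.
Step 4: lead(8x⁴ + 37x³ + 38x² − 32x − 25) ÷ lead(D) = 8x⁴ ÷ x² = 8x². Subtract (8x²)·D = 8x⁴ + 40x³ + 56x². Remainder: −3x³ − 18x² − 32x − 25.
Step 5: lead(−3x³ − 18x² − 32x − 25) ÷ lead(D) = −3x³ ÷ x² = −3x. Subtract (−3x)·D = −3x³ − 15x² − 21x. Remainder: −3x² − 11x − 25.
Step 6: lead(−3x² − 11x − 25) ÷ lead(D) = −3x² ÷ x² = −3. Subtract (−3)·D = −3x² − 15x − 21. Remainder: 4x − 4.

Q = [3, -4, 4, 8, -3, -3]; R = [4, -4]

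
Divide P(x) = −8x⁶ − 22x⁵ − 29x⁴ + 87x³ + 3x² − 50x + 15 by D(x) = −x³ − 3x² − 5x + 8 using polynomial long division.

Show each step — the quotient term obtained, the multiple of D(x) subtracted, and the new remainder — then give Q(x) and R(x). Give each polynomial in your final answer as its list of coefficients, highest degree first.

Step 1: lead(−8x⁶ − 22x⁵ − 29x⁴ + 87x³ + 3x² − 50x + 15) ÷ lead(D) = −8x⁶ ÷ −x³ = 8x³. Subtract (8x³)·D = −8x⁶ − 24x⁵ − 40x⁴ + 64x³. Remainder: 2x⁵ + 11x⁴ + 23x³ + 3x² − 50x + 15.
Step 2: lead(2x⁵ + 11x⁴ + 23x³ + 3x² − 50x + 15) ÷ lead(D) = 2x⁵ ÷ −x³ = −2x². Subtract (−2x²)·D = 2x⁵ + 6x⁴ + 10x³ − 16x². Remainder: 5x⁴ + 13x³ + 19x² − 50x + 15.
Step 3: lead(5x⁴ + 13x³ + 19x² − 50x + 15) ÷ lead(D) = 5x⁴ ÷ −x³ = −5x. Subtract (−5x)·D = 5x⁴ + 15x³ + 25x² − 40x. Remainder: −2x³ − 6x² − 10x + 15.
Step 4: lead(−2x³ − 6x² − 10x + 15) ÷ lead(D) = −2x³ ÷ −x³ = 2. Subtract (2)·D = −2x³ − 6x² − 10x + 16. Remainder: −1.

Q = [8, -2, -5, 2]; R = [-1]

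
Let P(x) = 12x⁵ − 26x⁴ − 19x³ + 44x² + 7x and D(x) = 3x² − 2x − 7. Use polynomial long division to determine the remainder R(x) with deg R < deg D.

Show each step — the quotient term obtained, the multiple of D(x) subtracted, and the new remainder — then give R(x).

Step 1: lead(12x⁵ − 26x⁴ − 19x³ + 44x² + 7x) ÷ lead(D) = 12x⁵ ÷ 3x² = 4x³. Subtract (4x³)·D = 12x⁵ − 8x⁴ − 28x³. Remainder: −18x⁴ + 9x³ + 44x² + 7x.
Step 2: lead(−18x⁴ + 9x³ + 44x² + 7x) ÷ lead(D) = −18x⁴ ÷ 3x² = −6x². Subtract (−6x²)·D = −18x⁴ + 12x³ + 42x². Remainder: −3x³ + 2x² + 7x.
Step 3: lead(−3x³ + 2x² + 7x) ÷ lead(D) = −3x³ ÷ 3x² = −x. Subtract (−x)·D = −3x³ + 2x² + 7x. Remainder: 0.

R(x) = 0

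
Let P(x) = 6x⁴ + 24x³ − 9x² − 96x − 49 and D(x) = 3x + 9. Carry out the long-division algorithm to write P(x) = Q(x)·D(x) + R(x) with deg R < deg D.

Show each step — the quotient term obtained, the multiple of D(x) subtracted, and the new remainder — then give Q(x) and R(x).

Q(x) = 2x³ + 2x² − 9x − 5; R(x) = −4

Step 1: lead(6x⁴ + 24x³ − 9x² − 96x − 49) ÷ lead(D) = 6x⁴ ÷ 3x = 2x³. Subtract (2x³)·D = 6x⁴ + 18x³. Remainder: 6x³ − 9x² − 96x − 49.
Step 2: lead(6x³ − 9x² − 96x − 49) ÷ lead(D) = 6x³ ÷ 3x = 2x². Subtract (2x²)·D = 6x³ + 18x². Remainder: −27x² − 96x − 49.
Step 3: lead(−27x² − 96x − 49) ÷ lead(D) = −27x² ÷ 3x = −9x. Subtract (−9x)·D = −27x² − 81x. Remainder: −15x − 49.
Step 4: lead(−15x − 49) ÷ lead(D) = −15x ÷ 3x = −5. Subtract (−5)·D = −15x − 45. Remainder: −4.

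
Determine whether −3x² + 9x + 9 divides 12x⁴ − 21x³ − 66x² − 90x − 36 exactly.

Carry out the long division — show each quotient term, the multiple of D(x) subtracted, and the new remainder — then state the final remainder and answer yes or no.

R(x) = 9, so D(x) is not a factor of P(x). no

Step 1: lead(12x⁴ − 21x³ − 66x² − 90x − 36) ÷ lead(D) = 12x⁴ ÷ −3x² = −4x². Subtract (−4x²)·D = 12x⁴ − 36x³ − 36x². Remainder: 15x³ − 30x² − 90x − 36.
Step 2: lead(15x³ − 30x² − 90x − 36) ÷ lead(D) = 15x³ ÷ −3x² = −5x. Subtract (−5x)·D = 15x³ − 45x² − 45x. Remainder: 15x² − 45x − 36.
Step 3: lead(15x² − 45x − 36) ÷ lead(D) = 15x² ÷ −3x² = −5. Subtract (−5)·D = 15x² − 45x − 45. Remainder: 9.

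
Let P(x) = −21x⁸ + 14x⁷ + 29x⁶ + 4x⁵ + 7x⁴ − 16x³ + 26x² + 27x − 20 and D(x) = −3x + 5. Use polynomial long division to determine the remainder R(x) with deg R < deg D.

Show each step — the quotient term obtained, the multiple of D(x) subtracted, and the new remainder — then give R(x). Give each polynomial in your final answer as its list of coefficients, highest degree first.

Step 1: lead(−21x⁸ + 14x⁷ + 29x⁶ + 4x⁵ + 7x⁴ − 16x³ + 26x² + 27x − 20) ÷ lead(D) = −21x⁸ ÷ −3x = 7x⁷. Subtract (7x⁷)·D = −21x⁸ + 35x⁷. Remainder: −21x⁷ + 29x⁶ + 4x⁵ + 7x⁴ − 16x³ + 26x² + 27x − 20.
Step 2: lead(−21x⁷ + 29x⁶ + 4x⁵ + 7x⁴ − 16x³ + 26x² + 27x − 20) ÷ lead(D) = −21x⁷ ÷ −3x = 7x⁶. Subtract (7x⁶)·D = −21x⁷ + 35x⁶. Remainder: −6x⁶ + 4x⁵ + 7x⁴ − 16x³ + 26x² + 27x − 20.
Step 3: lead(−6x⁶ + 4x⁵ + 7x⁴ − 16x³ + 26x² + 27x − 20) ÷ lead(D) = −6x⁶ ÷ −3x = 2x⁵. Subtract (2x⁵)·D = −6x⁶ + 10x⁵. Remainder: −6x⁵ + 7x⁴ − 16x³ + 26x² + 27x − 20.
Step 4: lead(−6x⁵ + 7x⁴ − 16x³ + 26x² + 27x − 20) ÷ lead(D) = −6x⁵ ÷ −3x = 2x⁴. Subtract (2x⁴)·D = −6x⁵ + 10x⁴. Remainder: −3x⁴ − 16x³ + 26x² + 27x − 20.
Step 5: lead(−3x⁴ − 16x³ + 26x² + 27x − 20) ÷ lead(D) = −3x⁴ ÷ −3x = x³. Subtract (x³)·D = −3x⁴ + 5x³. Remainder: −21x³ + 26x² + 27x − 20.
Step 6: lead(−21x³ + 26x² + 27x − 20) ÷ lead(D) = −21x³ ÷ −3x = 7x². Subtract (7x²)·D = −21x³ + 35x². Remainder: −9x² + 27x − 20.
Step 7: lead(−9x² + 27x − 20) ÷ lead(D) = −9x² ÷ −3x = 3x. Subtract (3x)·D = −9x² + 15x. Remainder: 12x − 20.
Step 8: lead(12x − 20) ÷ lead(D) = 12x ÷ −3x = −4. Subtract (−4)·D = 12x − 20. Remainder: 0.

R = [0]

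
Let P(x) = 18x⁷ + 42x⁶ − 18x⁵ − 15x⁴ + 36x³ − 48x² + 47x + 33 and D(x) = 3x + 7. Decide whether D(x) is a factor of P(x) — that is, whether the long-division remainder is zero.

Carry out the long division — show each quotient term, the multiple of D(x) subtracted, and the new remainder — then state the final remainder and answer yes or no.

Step 1: lead(18x⁷ + 42x⁶ − 18x⁵ − 15x⁴ + 36x³ − 48x² + 47x + 33) ÷ lead(D) = 18x⁷ ÷ 3x = 6x⁶. Subtract (6x⁶)·D = 18x⁷ + 42x⁶. Remainder: −18x⁵ − 15x⁴ + 36x³ − 48x² + 47x + 33.
Step 2: lead(−18x⁵ − 15x⁴ + 36x³ − 48x² + 47x + 33) ÷ lead(D) = −18x⁵ ÷ 3x = −6x⁴. Subtract (−6x⁴)·D = −18x⁵ − 42x⁴. Remainder: 27x⁴ + 36x³ − 48x² + 47x + 33.
Step 3: lead(27x⁴ + 36x³ − 48x² + 47x + 33) ÷ lead(D) = 27x⁴ ÷ 3x = 9x³. Subtract (9x³)·D = 27x⁴ + 63x³. Remainder: −27x³ − 48x² + 47x + 33.
Step 4: lead(−27x³ − 48x² + 47x + 33) ÷ lead(D) = −27x³ ÷ 3x = −9x². Subtract (−9x²)·D = −27x³ − 63x². Remainder: 15x² + 47x + 33.
Step 5: lead(15x² + 47x + 33) ÷ lead(D) = 15x² ÷ 3x = 5x. Subtract (5x)·D = 15x² + 35x. Remainder: 12x + 33.
Step 6: lead(12x + 33) ÷ lead(D) = 12x ÷ 3x = 4. Subtract (4)·D = 12x + 28. Remainder: 5.

R(x) = 5, so D(x) is not a factor of P(x). no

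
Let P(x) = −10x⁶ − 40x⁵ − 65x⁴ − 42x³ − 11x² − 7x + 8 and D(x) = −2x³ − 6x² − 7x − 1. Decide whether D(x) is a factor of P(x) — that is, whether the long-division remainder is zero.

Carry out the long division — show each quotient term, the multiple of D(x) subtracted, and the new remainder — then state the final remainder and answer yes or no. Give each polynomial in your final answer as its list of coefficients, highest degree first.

Step 1: lead(−10x⁶ − 40x⁵ − 65x⁴ − 42x³ − 11x² − 7x + 8) ÷ lead(D) = −10x⁶ ÷ −2x³ = 5x³. Subtract (5x³)·D = −10x⁶ − 30x⁵ − 35x⁴ − 5x³. Remainder: −10x⁵ − 30x⁴ − 37x³ − 11x² − 7x + 8.
Step 2: lead(−10x⁵ − 30x⁴ − 37x³ − 11x² − 7x + 8) ÷ lead(D) = −10x⁵ ÷ −2x³ = 5x². Subtract (5x²)·D = −10x⁵ − 30x⁴ − 35x³ − 5x². Remainder: −2x³ − 6x² − 7x + 8.
Step 3: lead(−2x³ − 6x² − 7x + 8) ÷ lead(D) = −2x³ ÷ −2x³ = 1. Subtract (1)·D = −2x³ − 6x² − 7x − 1. Remainder: 9.

R = [9], so D(x) is not a factor of P(x). no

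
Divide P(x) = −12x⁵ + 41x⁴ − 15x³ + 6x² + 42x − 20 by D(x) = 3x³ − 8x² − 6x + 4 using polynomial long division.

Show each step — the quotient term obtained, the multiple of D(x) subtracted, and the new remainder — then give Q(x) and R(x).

Q(x) = −4x² + 3x − 5; R(x) = 0

Step 1: lead(−12x⁵ + 41x⁴ − 15x³ + 6x² + 42x − 20) ÷ lead(D) = −12x⁵ ÷ 3x³ = −4x². Subtract (−4x²)·D = −12x⁵ + 32x⁴ + 24x³ − 16x². Remainder: 9x⁴ − 39x³ + 22x² + 42x − 20.
Step 2: lead(9x⁴ − 39x³ + 22x² + 42x − 20) ÷ lead(D) = 9x⁴ ÷ 3x³ = 3x. Subtract (3x)·D = 9x⁴ − 24x³ − 18x² + 12x. Remainder: −15x³ + 40x² + 30x − 20.
Step 3: lead(−15x³ + 40x² + 30x − 20) ÷ lead(D) = −15x³ ÷ 3x³ = −5. Subtract (−5)·D = −15x³ + 40x² + 30x − 20. Remainder: 0.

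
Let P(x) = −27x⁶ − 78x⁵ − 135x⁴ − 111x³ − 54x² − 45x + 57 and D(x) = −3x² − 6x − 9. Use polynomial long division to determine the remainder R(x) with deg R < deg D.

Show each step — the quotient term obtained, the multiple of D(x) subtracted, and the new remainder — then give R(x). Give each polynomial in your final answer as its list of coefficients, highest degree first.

R = [3]

Step 1: lead(−27x⁶ − 78x⁵ − 135x⁴ − 111x³ − 54x² − 45x + 57) ÷ lead(D) = −27x⁶ ÷ −3x² = 9x⁴. Subtract (9x⁴)·D = −27x⁶ − 54x⁵ − 81x⁴. Remainder: −24x⁵ − 54x⁴ − 111x³ − 54x² − 45x + 57.
Step 2: lead(−24x⁵ − 54x⁴ − 111x³ − 54x² − 45x + 57) ÷ lead(D) = −24x⁵ ÷ −3x² = 8x³. Subtract (8x³)·D = −24x⁵ − 48x⁴ − 72x³. Remainder: −6x⁴ − 39x³ − 54x² − 45x + 57.
Step 3: lead(−6x⁴ − 39x³ − 54x² − 45x + 57) ÷ lead(D) = −6x⁴ ÷ −3x² = 2x². Subtract (2x²)·D = −6x⁴ − 12x³ − 18x². Remainder: −27x³ − 36x² − 45x + 57.
Step 4: lead(−27x³ − 36x² − 45x + 57) ÷ lead(D) = −27x³ ÷ −3x² = 9x. Subtract (9x)·D = −27x³ − 54x² − 81x. Remainder: 18x² + 36x + 57.
Step 5: lead(18x² + 36x + 57) ÷ lead(D) = 18x² ÷ −3x² = −6. Subtract (−6)·D = 18x² + 36x + 54. Remainder: 3.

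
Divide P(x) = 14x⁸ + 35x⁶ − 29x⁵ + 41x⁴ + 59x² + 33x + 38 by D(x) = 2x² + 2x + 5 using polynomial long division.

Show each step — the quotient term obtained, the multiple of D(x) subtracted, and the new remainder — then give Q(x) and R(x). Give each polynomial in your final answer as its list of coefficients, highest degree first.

Step 1: lead(14x⁸ + 35x⁶ − 29x⁵ + 41x⁴ + 59x² + 33x + 38) ÷ lead(D) = 14x⁸ ÷ 2x² = 7x⁶. Subtract (7x⁶)·D = 14x⁸ + 14x⁷ + 35x⁶. Remainder: −14x⁷ − 29x⁵ + 41x⁴ + 59x² + 33x + 38.
Step 2: lead(−14x⁷ − 29x⁵ + 41x⁴ + 59x² + 33x + 38) ÷ lead(D) = −14x⁷ ÷ 2x² = −7x⁵. Subtract (−7x⁵)·D = −14x⁷ − 14x⁶ − 35x⁵. Remainder: 14x⁶ + 6x⁵ + 41x⁴ + 59x² + 33x + 38.
Step 3: lead(14x⁶ + 6x⁵ + 41x⁴ + 59x² + 33x + 38) ÷ lead(D) = 14x⁶ ÷ 2x² = 7x⁴. Subtract (7x⁴)·D = 14x⁶ + 14x⁵ + 35x⁴. Remainder: −8x⁵ + 6x⁴ + 59x² + 33x + 38.
Step 4: lead(−8x⁵ + 6x⁴ + 59x² + 33x + 38) ÷ lead(D) = −8x⁵ ÷ 2x² = −4x³. Subtract (−4x³)·D = −8x⁵ − 8x⁴ − 20x³. Remainder: 14x⁴ + 20x³ + 59x² + 33x + 38.
Step 5: lead(14x⁴ + 20x³ + 59x² + 33x + 38) ÷ lead(D) = 14x⁴ ÷ 2x² = 7x². Subtract (7x²)·D = 14x⁴ + 14x³ + 35x². Remainder: 6x³ + 24x² + 33x + 38.
Step 6: lead(6x³ + 24x² + 33x + 38) ÷ lead(D) = 6x³ ÷ 2x² = 3x. Subtract (3x)·D = 6x³ + 6x² + 15x. Remainder: 18x² + 18x + 38.
Step 7: lead(18x² + 18x + 38) ÷ lead(D) = 18x² ÷ 2x² = 9. Subtract (9)·D = 18x² + 18x + 45. Remainder: −7.

Q = [7, -7, 7, -4, 7, 3, 9]; R = [-7]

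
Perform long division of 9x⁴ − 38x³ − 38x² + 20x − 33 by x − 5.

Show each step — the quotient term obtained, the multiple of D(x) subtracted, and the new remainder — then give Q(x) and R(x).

Step 1: lead(9x⁴ − 38x³ − 38x² + 20x − 33) ÷ lead(D) = 9x⁴ ÷ x = 9x³. Subtract (9x³)·D = 9x⁴ − 45x³. Remainder: 7x³ − 38x² + 20x − 33.
Step 2: lead(7x³ − 38x² + 20x − 33) ÷ lead(D) = 7x³ ÷ x = 7x². Subtract (7x²)·D = 7x³ − 35x². Remainder: −3x² + 20x − 33.
Step 3: lead(−3x² + 20x − 33) ÷ lead(D) = −3x² ÷ x = −3x. Subtract (−3x)·D = −3x² + 15x. Remainder: 5x − 33.
Step 4: lead(5x − 33) ÷ lead(D) = 5x ÷ x = 5. Subtract (5)·D = 5x − 25. Remainder: −8.

Q(x) = 9x³ + 7x² − 3x + 5; R(x) = −8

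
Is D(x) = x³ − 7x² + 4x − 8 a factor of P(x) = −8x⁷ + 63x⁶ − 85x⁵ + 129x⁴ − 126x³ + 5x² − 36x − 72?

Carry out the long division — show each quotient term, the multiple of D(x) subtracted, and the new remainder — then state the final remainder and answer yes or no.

Step 1: lead(−8x⁷ + 63x⁶ − 85x⁵ + 129x⁴ − 126x³ + 5x² − 36x − 72) ÷ lead(D) = −8x⁷ ÷ x³ = −8x⁴. Subtract (−8x⁴)·D = −8x⁷ + 56x⁶ − 32x⁵ + 64x⁴. Remainder: 7x⁶ − 53x⁵ + 65x⁴ − 126x³ + 5x² − 36x − 72.
Step 2: lead(7x⁶ − 53x⁵ + 65x⁴ − 126x³ + 5x² − 36x − 72) ÷ lead(D) = 7x⁶ ÷ x³ = 7x³. Subtract (7x³)·D = 7x⁶ − 49x⁵ + 28x⁴ − 56x³. Remainder: −4x⁵ + 37x⁴ − 70x³ + 5x² − 36x − 72.
Step 3: lead(−4x⁵ + 37x⁴ − 70x³ + 5x² − 36x − 72) ÷ lead(D) = −4x⁵ ÷ x³ = −4x². Subtract (−4x²)·D = −4x⁵ + 28x⁴ − 16x³ + 32x². Remainder: 9x⁴ − 54x³ − 27x² − 36x − 72.
Step 4: lead(9x⁴ − 54x³ − 27x² − 36x − 72) ÷ lead(D) = 9x⁴ ÷ x³ = 9x. Subtract (9x)·D = 9x⁴ − 63x³ + 36x² − 72x. Remainder: 9x³ − 63x² + 36x − 72.
Step 5: lead(9x³ − 63x² + 36x − 72) ÷ lead(D) = 9x³ ÷ x³ = 9. Subtract (9)·D = 9x³ − 63x² + 36x − 72. Remainder: 0.

R(x) = 0, so D(x) is a factor of P(x). yes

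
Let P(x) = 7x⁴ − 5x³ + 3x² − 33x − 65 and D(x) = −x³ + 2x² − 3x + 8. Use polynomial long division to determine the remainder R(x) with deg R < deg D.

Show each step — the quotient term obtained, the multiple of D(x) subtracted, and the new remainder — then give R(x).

R(x) = −4x + 7

Step 1: lead(7x⁴ − 5x³ + 3x² − 33x − 65) ÷ lead(D) = 7x⁴ ÷ −x³ = −7x. Subtract (−7x)·D = 7x⁴ − 14x³ + 21x² − 56x. Remainder: 9x³ − 18x² + 23x − 65.
Step 2: lead(9x³ − 18x² + 23x − 65) ÷ lead(D) = 9x³ ÷ −x³ = −9. Subtract (−9)·D = 9x³ − 18x² + 27x − 72. Remainder: −4x + 7.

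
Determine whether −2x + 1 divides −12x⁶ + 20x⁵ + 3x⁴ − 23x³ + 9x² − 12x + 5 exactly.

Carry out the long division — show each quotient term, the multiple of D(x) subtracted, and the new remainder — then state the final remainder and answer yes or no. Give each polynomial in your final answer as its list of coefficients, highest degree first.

Step 1: lead(−12x⁶ + 20x⁵ + 3x⁴ − 23x³ + 9x² − 12x + 5) ÷ lead(D) = −12x⁶ ÷ −2x = 6x⁵. Subtract (6x⁵)·D = −12x⁶ + 6x⁵. Remainder: 14x⁵ + 3x⁴ − 23x³ + 9x² − 12x + 5.
Step 2: lead(14x⁵ + 3x⁴ − 23x³ + 9x² − 12x + 5) ÷ lead(D) = 14x⁵ ÷ −2x = −7x⁴. Subtract (−7x⁴)·D = 14x⁵ − 7x⁴. Remainder: 10x⁴ − 23x³ + 9x² − 12x + 5.
Step 3: lead(10x⁴ − 23x³ + 9x² − 12x + 5) ÷ lead(D) = 10x⁴ ÷ −2x = −5x³. Subtract (−5x³)·D = 10x⁴ − 5x³. Remainder: −18x³ + 9x² − 12x + 5.
Step 4: lead(−18x³ + 9x² − 12x + 5) ÷ lead(D) = −18x³ ÷ −2x = 9x². Subtract (9x²)·D = −18x³ + 9x². Remainder: −12x + 5.
Step 5: lead(−12x + 5) ÷ lead(D) = −12x ÷ −2x = 6. Subtract (6)·D = −12x + 6. Remainder: −1.

R = [-1], so D(x) is not a factor of P(x). no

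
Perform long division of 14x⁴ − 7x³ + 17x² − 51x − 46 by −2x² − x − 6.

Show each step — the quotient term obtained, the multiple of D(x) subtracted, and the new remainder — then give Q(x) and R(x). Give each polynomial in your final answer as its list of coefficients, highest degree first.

Q = [-7, 7, 9]; R = [8]

Step 1: lead(14x⁴ − 7x³ + 17x² − 51x − 46) ÷ lead(D) = 14x⁴ ÷ −2x² = −7x². Subtract (−7x²)·D = 14x⁴ + 7x³ + 42x². Remainder: −14x³ − 25x² − 51x − 46.
Step 2: lead(−14x³ − 25x² − 51x − 46) ÷ lead(D) = −14x³ ÷ −2x² = 7x. Subtract (7x)·D = −14x³ − 7x² − 42x. Remainder: −18x² − 9x − 46.
Step 3: lead(−18x² − 9x − 46) ÷ lead(D) = −18x² ÷ −2x² = 9. Subtract (9)·D = −18x² − 9x − 54. Remainder: 8.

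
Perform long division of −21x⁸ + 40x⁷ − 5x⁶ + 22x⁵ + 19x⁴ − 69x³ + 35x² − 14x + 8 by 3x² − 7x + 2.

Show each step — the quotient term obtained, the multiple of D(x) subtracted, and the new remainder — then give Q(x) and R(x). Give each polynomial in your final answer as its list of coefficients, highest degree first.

Step 1: lead(−21x⁸ + 40x⁷ − 5x⁶ + 22x⁵ + 19x⁴ − 69x³ + 35x² − 14x + 8) ÷ lead(D) = −21x⁸ ÷ 3x² = −7x⁶. Subtract (−7x⁶)·D = −21x⁸ + 49x⁷ − 14x⁶. Remainder: −9x⁷ + 9x⁶ + 22x⁵ + 19x⁴ − 69x³ + 35x² − 14x + 8.
Step 2: lead(−9x⁷ + 9x⁶ + 22x⁵ + 19x⁴ − 69x³ + 35x² − 14x + 8) ÷ lead(D) = −9x⁷ ÷ 3x² = −3x⁵. Subtract (−3x⁵)·D = −9x⁷ + 21x⁶ − 6x⁵. Remainder: −12x⁶ + 28x⁵ + 19x⁴ − 69x³ + 35x² − 14x + 8.
Step 3: lead(−12x⁶ + 28x⁵ + 19x⁴ − 69x³ + 35x² − 14x + 8) ÷ lead(D) = −12x⁶ ÷ 3x² = −4x⁴. Subtract (−4x⁴)·D = −12x⁶ + 28x⁵ − 8x⁴. Remainder: 27x⁴ − 69x³ + 35x² − 14x + 8.
Step 4: lead(27x⁴ − 69x³ + 35x² − 14x + 8) ÷ lead(D) = 27x⁴ ÷ 3x² = 9x². Subtract (9x²)·D = 27x⁴ − 63x³ + 18x². Remainder: −6x³ + 17x² − 14x + 8.
Step 5: lead(−6x³ + 17x² − 14x + 8) ÷ lead(D) = −6x³ ÷ 3x² = −2x. Subtract (−2x)·D = −6x³ + 14x² − 4x. Remainder: 3x² − 10x + 8.
Step 6: lead(3x² − 10x + 8) ÷ lead(D) = 3x² ÷ 3x² = 1. Subtract (1)·D = 3x² − 7x + 2. Remainder: −3x + 6.

Q = [-7, -3, -4, 0, 9, -2, 1]; R = [-3, 6]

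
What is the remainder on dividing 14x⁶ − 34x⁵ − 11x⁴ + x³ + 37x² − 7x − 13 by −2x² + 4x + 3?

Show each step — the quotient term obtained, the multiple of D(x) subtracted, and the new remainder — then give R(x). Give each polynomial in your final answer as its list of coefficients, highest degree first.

R = [-5, 2]

Step 1: lead(14x⁶ − 34x⁵ − 11x⁴ + x³ + 37x² − 7x − 13) ÷ lead(D) = 14x⁶ ÷ −2x² = −7x⁴. Subtract (−7x⁴)·D = 14x⁶ − 28x⁵ − 21x⁴. Remainder: −6x⁵ + 10x⁴ + x³ + 37x² − 7x − 13.
Step 2: lead(−6x⁵ + 10x⁴ + x³ + 37x² − 7x − 13) ÷ lead(D) = −6x⁵ ÷ −2x² = 3x³. Subtract (3x³)·D = −6x⁵ + 12x⁴ + 9x³. Remainder: −2x⁴ − 8x³ + 37x² − 7x − 13.
Step 3: lead(−2x⁴ − 8x³ + 37x² − 7x − 13) ÷ lead(D) = −2x⁴ ÷ −2x² = x². Subtract (x²)·D = −2x⁴ + 4x³ + 3x². Remainder: −12x³ + 34x² − 7x − 13.
Step 4: lead(−12x³ + 34x² − 7x − 13) ÷ lead(D) = −12x³ ÷ −2x² = 6x. Subtract (6x)·D = −12x³ + 24x² + 18x. Remainder: 10x² − 25x − 13.
Step 5: lead(10x² − 25x − 13) ÷ lead(D) = 10x² ÷ −2x² = −5. Subtract (−5)·D = 10x² − 20x − 15. Remainder: −5x + 2.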